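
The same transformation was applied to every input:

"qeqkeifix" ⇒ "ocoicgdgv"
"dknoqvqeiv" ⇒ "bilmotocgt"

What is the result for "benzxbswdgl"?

zclxvzqubej

The rule is to shift every letter 2 places backward in the alphabet (wrapping around).
Applying that to "benzxbswdgl" gives "zclxvzqubej".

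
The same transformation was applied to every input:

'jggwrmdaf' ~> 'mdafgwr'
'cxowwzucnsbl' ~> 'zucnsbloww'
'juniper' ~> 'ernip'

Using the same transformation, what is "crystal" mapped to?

Looking at the pairs, the operation is to delete the first 2 characters, then move the first 3 characters to the end (rotate left by 3).
Applying that to "crystal" gives "alyst".

alyst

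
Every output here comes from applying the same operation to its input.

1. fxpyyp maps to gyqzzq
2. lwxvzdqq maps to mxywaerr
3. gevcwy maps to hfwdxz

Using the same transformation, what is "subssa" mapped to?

In each case the input is transformed by: shift every letter 1 place forward in the alphabet (wrapping around).
Doing the same to "subssa": "tvcttb".

tvcttb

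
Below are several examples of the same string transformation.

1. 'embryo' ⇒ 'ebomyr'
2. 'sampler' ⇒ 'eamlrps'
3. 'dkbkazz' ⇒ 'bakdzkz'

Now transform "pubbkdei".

Looking at the pairs, the operation is to sort the characters into alphabetical order, then swap each adjacent pair of characters (1↔2, 3↔4, ...).
"pubbkdei" → "bbdeikpu" → "bbedkiup".

bbedkiup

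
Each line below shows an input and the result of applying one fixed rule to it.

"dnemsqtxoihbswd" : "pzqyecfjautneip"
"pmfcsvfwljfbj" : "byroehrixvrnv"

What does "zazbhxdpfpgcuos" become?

The rule is to shift every letter 12 places forward in the alphabet (wrapping around).
On "zazbhxdpfpgcuos" that produces "lmlntjpbrbsogae".

lmlntjpbrbsogae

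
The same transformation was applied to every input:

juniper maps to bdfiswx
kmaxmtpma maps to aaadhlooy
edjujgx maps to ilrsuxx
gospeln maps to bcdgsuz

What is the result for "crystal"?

fghmoqz

Each output is the input with this applied: shift every letter 12 places backward in the alphabet (wrapping around), then sort the characters into alphabetical order.
On "crystal": the first step gives "qfmghoz", and the second then gives "fghmoqz".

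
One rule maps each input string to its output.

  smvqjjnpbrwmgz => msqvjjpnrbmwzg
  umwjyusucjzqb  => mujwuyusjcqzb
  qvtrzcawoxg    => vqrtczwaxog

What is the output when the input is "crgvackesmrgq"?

rcvgcaekmsgrq

Rule — swap each adjacent pair of characters (1↔2, 3↔4, ...).
Applying that to "crgvackesmrgq" gives "rcvgcaekmsgrq".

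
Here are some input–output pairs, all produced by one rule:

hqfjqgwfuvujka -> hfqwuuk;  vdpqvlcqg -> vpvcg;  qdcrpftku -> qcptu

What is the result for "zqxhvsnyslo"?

zxvnso

In each case the input is transformed by: keep every other character starting from the first (positions 1st, 3rd, 5th, ...).
Doing the same to "zqxhvsnyslo": "zxvnso".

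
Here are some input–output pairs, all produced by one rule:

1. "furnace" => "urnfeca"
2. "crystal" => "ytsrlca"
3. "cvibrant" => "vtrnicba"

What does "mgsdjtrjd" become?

In each case the input is transformed by: sort the characters into reverse alphabetical order.
On "mgsdjtrjd" that produces "tsrmjjgdd".

tsrmjjgdd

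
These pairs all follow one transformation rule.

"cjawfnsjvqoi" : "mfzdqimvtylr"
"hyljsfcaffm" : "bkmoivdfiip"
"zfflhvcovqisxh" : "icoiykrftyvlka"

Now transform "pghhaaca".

jskkdddf

Each output is the input with this applied: shift every letter 3 places forward in the alphabet (wrapping around), then swap each adjacent pair of characters (1↔2, 3↔4, ...).
Starting from "pghhaaca": after the first operation, "sjkkddfd"; after the second, "jskkdddf".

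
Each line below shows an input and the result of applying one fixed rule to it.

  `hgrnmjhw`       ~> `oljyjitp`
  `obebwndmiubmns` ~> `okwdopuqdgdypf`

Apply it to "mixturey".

wtgaokzv

What's happening: swap the front and back halves of the string, then shift every letter 2 places forward in the alphabet (wrapping around).
"mixturey" → "ureymixt" → "wtgaokzv".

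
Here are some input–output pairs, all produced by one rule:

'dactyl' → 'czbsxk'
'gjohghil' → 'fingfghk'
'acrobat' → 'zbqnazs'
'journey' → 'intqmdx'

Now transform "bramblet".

Looking at the pairs, the operation is to shift every letter 1 place backward in the alphabet (wrapping around).
So "bramblet" becomes "aqzlakds".

aqzlakds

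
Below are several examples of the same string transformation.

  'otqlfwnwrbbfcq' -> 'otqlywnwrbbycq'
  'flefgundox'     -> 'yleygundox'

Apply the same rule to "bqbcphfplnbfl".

In each case the input is transformed by: replace every "f" with "y".
"bqbcphfplnbfl" → "bqbcphyplnbyl".

bqbcphyplnbyl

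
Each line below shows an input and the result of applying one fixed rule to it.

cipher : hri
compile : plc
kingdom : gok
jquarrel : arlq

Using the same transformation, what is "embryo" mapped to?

Looking at the pairs, the operation is to move the first 2 characters to the end (rotate left by 2), then keep every other character starting from the second (positions 2nd, 4th, 6th, ...).
"embryo" → "rom".

rom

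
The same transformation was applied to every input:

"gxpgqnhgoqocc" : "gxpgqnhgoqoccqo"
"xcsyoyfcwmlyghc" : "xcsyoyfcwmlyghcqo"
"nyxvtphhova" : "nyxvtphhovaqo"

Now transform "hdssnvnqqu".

The pattern: append "qo".
So "hdssnvnqqu" becomes "hdssnvnqquqo".

hdssnvnqquqo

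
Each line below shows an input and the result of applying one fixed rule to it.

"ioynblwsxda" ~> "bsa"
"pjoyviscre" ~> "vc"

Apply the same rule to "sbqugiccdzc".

Rule — delete the first 3 characters, then keep one character in every 3, starting at position 2 (positions 2nd, 5th, 8th, ...).
"sbqugiccdzc" → "ugiccdzc" → "gcc".

gcc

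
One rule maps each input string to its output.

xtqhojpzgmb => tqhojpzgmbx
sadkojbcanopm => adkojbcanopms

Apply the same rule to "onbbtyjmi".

nbbtyjmio

Looking at the pairs, the operation is to move the first character to the end.
"onbbtyjmi" → "nbbtyjmio".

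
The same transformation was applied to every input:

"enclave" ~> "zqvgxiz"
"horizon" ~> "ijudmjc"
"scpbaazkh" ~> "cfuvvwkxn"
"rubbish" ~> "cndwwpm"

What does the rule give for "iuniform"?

hmjadipd

The pattern: shift every letter 5 places backward in the alphabet (wrapping around), then reverse the string.
"iuniform" → "hmjadipd".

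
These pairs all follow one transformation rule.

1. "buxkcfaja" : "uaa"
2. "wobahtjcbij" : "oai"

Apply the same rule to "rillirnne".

In each case the input is transformed by: keep only the vowels.
For "rillirnne" the result is "iie".

iie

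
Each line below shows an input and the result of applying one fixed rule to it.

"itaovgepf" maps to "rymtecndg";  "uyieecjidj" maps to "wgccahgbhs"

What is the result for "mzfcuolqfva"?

xdasmjodtyk

The rule is to move the first character to the end, then shift every letter 2 places backward in the alphabet (wrapping around).
For "mzfcuolqfva" the result is "xdasmjodtyk".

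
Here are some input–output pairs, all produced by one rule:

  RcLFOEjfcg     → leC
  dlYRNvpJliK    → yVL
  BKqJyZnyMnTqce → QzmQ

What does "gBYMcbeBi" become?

Rule — flip the case of every letter, then keep one character in every 3, starting at position 3 (positions 3rd, 6th, 9th, ...).
"gBYMcbeBi" → "GbymCBEbI" → "yBI".

yBI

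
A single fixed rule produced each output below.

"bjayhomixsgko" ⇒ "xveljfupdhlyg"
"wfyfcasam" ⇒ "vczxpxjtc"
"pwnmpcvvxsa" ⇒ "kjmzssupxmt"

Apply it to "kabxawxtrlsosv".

yuxtuqoiplpshx

What's happening: shift every letter 3 places backward in the alphabet (wrapping around), then move the first 2 characters to the end (rotate left by 2).
Applying that to "kabxawxtrlsosv" gives "yuxtuqoiplpshx".
(Check on "bjayhomixsgko": → "ygxveljfupdhl" → "xveljfupdhlyg" ✓)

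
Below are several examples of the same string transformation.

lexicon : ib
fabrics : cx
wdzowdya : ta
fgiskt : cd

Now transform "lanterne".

ix

Rule — shift every letter 3 places backward in the alphabet (wrapping around), then keep only the first 2 characters.
Starting from "lanterne": after the first operation, "ixkqbokb"; after the second, "ix".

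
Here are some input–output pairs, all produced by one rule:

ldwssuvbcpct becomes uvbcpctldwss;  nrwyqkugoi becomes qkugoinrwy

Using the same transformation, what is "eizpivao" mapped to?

The transformation: swap the front and back halves of the string, then move the last character to the front.
Applying both steps to "eizpivao": "ivaoeizp", then "pivaoeiz".
(Check on "nrwyqkugoi": → "kugoinrwyq" → "qkugoinrwy" ✓)

pivaoeiz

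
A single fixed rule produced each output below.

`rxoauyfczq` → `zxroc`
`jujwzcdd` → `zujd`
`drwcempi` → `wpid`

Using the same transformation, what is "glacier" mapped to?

In each case the input is transformed by: sort the characters into reverse alphabetical order, then keep every other character starting from the first (positions 1st, 3rd, 5th, ...).
On "glacier": the first step gives "rligeca", and the second then gives "riea".
(Check on "drwcempi": → "wrpmiedc" → "wpid" ✓)

riea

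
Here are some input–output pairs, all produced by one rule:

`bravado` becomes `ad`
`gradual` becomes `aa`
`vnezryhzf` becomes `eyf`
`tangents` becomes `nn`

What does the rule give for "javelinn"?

The rule is to keep one character in every 3, starting at position 3 (positions 3rd, 6th, 9th, ...).
On "javelinn" that produces "vi".

vi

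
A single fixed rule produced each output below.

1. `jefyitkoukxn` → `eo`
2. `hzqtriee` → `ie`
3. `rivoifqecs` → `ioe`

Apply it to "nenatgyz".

Each output is the input with this applied: keep every other character starting from the second (positions 2nd, 4th, 6th, ...), then keep only the vowels.
"nenatgyz" → "ea".

ea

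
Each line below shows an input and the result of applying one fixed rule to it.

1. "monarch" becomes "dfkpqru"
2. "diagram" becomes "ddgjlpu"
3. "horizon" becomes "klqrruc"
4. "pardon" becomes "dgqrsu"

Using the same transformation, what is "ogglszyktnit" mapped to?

jjlnoqrvwwbc

Rule — sort the characters into alphabetical order, then shift every letter 3 places forward in the alphabet (wrapping around).
Working it through for "ogglszyktnit": intermediate "ggiklnosttyz", final "jjlnoqrvwwbc".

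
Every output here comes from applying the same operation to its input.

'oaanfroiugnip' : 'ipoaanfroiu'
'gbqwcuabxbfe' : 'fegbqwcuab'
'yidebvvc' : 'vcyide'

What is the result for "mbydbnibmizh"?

Looking at the pairs, the operation is to move the last 2 characters to the front (rotate right by 2), then delete the last 2 characters.
Applying both steps to "mbydbnibmizh": "zhmbydbnibmi", then "zhmbydbnib".
(Check on "yidebvvc": → "vcyidebv" → "vcyide" ✓)

zhmbydbnib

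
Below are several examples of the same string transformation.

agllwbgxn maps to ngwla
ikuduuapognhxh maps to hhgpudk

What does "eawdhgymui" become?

imgda

The rule is to reverse the string, then keep every other character starting from the first (positions 1st, 3rd, 5th, ...).
Applying that to "eawdhgymui" gives "imgda".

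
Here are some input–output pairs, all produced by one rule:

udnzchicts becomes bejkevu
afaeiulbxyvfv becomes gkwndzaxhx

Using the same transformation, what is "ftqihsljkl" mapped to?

The rule is to delete the first 3 characters, then shift every letter 2 places forward in the alphabet (wrapping around).
For "ftqihsljkl" the result is "kjunlmn".

kjunlmn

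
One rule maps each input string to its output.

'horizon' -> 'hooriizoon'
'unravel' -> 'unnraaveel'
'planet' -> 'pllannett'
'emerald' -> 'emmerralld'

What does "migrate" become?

In each case the input is transformed by: repeat every character 3 times, then keep every other character starting from the second (positions 2nd, 4th, 6th, ...).
"migrate" → "mmmiiigggrrraaattteee" → "miigrratte".

miigrratte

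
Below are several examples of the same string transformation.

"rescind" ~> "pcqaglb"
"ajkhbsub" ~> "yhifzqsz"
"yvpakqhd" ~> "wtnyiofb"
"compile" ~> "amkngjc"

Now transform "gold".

Looking at the pairs, the operation is to shift every letter 2 places backward in the alphabet (wrapping around).
On "gold" that produces "emjb".

emjb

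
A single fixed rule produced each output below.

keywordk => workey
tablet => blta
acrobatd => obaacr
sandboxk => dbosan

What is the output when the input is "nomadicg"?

Each output is the input with this applied: delete the last 2 characters, then swap the front and back halves of the string.
"nomadicg" → "adinom".

adinom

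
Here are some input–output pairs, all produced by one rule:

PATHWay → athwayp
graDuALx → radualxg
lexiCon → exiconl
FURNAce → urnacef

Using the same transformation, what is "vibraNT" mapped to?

In each case the input is transformed by: move the first character to the end, then convert every letter to lowercase.
Applying both steps to "vibraNT": "ibraNTv", then "ibrantv".

ibrantv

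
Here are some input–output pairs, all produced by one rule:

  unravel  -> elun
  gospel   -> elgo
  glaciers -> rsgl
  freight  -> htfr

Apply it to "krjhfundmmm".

mmkr

What's happening: move the last 2 characters to the front (rotate right by 2), then keep only the first 4 characters.
Doing the same to "krjhfundmmm": "mmkr".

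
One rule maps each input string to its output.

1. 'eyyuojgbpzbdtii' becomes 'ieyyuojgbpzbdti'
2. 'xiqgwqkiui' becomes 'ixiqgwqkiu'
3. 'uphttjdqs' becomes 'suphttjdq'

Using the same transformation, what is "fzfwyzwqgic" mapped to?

The pattern: move the last character to the front.
So "fzfwyzwqgic" becomes "cfzfwyzwqgi".

cfzfwyzwqgi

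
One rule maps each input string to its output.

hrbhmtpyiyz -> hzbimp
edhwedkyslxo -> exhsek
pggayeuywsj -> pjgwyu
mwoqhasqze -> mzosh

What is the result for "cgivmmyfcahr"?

chicmy

The pattern: keep every other character starting from the first (positions 1st, 3rd, 5th, ...), then take characters alternately from the front and the back (1st, last, 2nd, 2nd-last, ...).
On "cgivmmyfcahr": the first step gives "cimych", and the second then gives "chicmy".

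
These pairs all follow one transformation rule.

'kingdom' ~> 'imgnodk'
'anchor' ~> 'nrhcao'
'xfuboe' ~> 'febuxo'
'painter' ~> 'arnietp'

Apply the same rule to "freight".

rtiehgf

The transformation: swap the first and last characters, then swap each adjacent pair of characters (1↔2, 3↔4, ...).
On "freight": the first step gives "treighf", and the second then gives "rtiehgf".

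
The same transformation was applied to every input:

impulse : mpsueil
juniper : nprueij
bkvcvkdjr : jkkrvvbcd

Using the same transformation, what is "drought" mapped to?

ortudgh

The rule is to sort the characters into alphabetical order, then move the first 3 characters to the end (rotate left by 3).
Starting from "drought": after the first operation, "dghortu"; after the second, "ortudgh".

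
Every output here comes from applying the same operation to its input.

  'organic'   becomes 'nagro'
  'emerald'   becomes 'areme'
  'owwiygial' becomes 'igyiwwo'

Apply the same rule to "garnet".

nrag

Rule — reverse the string, then delete the first 2 characters.
Starting from "garnet": after the first operation, "tenrag"; after the second, "nrag".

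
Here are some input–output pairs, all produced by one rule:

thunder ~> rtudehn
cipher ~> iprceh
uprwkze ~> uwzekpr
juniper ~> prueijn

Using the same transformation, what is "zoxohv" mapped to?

vxzhoo

The transformation: sort the characters into alphabetical order, then move the last 3 characters to the front (rotate right by 3).
So "zoxohv" becomes "vxzhoo".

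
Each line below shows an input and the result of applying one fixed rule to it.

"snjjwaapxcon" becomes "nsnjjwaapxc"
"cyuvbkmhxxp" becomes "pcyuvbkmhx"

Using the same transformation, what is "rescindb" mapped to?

brescin

The rule is to move the last 2 characters to the front (rotate right by 2), then delete the first character.
For "rescindb", step one produces "dbrescin"; step two turns that into "brescin".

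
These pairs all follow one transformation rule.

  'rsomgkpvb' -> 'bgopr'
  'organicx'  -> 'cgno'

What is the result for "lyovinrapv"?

ilopr

What's happening: keep every other character starting from the first (positions 1st, 3rd, 5th, ...), then sort the characters into alphabetical order.
For "lyovinrapv", step one produces "loirp"; step two turns that into "ilopr".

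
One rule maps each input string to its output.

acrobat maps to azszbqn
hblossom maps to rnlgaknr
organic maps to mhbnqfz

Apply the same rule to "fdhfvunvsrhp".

In each case the input is transformed by: move the last 3 characters to the front (rotate right by 3), then shift every letter 1 place backward in the alphabet (wrapping around).
"fdhfvunvsrhp" → "rhpfdhfvunvs" → "qgoecgeutmur".

qgoecgeutmur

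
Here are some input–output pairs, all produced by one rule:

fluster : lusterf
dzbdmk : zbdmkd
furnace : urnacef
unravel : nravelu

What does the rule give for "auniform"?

uniforma

What's happening: move the first character to the end.
Applying that to "auniform" gives "uniforma".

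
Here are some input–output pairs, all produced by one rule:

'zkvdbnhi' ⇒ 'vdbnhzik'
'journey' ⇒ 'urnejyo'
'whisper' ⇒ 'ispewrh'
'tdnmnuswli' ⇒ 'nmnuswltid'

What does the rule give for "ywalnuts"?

The rule is to swap the first and last characters, then move the first 2 characters to the end (rotate left by 2).
Working it through for "ywalnuts": intermediate "swalnuty", final "alnutysw".
(Check on "whisper": → "rhispew" → "ispewrh" ✓)

alnutysw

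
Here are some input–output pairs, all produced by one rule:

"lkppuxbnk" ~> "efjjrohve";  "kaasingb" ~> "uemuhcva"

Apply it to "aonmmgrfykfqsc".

iughagzleskzwm

What's happening: shift every letter 6 places backward in the alphabet (wrapping around), then swap each adjacent pair of characters (1↔2, 3↔4, ...).
On "aonmmgrfykfqsc": the first step gives "uihggalzsezkmw", and the second then gives "iughagzleskzwm".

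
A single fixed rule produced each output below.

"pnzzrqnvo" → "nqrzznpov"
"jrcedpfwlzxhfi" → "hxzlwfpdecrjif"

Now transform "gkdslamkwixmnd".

mxiwkmalsdkgdn

Each output is the input with this applied: move the last 2 characters to the front (rotate right by 2), then reverse the string.
Starting from "gkdslamkwixmnd": after the first operation, "ndgkdslamkwixm"; after the second, "mxiwkmalsdkgdn".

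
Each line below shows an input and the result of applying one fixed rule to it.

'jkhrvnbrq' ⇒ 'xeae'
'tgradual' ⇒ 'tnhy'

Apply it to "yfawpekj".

sjrw

Looking at the pairs, the operation is to keep every other character starting from the second (positions 2nd, 4th, 6th, ...), then shift every letter 13 places forward in the alphabet (wrapping around) — i.e. ROT13.
On "yfawpekj": the first step gives "fwej", and the second then gives "sjrw".
(Check on "jkhrvnbrq": → "krnr" → "xeae" ✓)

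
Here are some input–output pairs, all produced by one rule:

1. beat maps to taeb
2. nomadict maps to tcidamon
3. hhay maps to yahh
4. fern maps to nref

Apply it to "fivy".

In each case the input is transformed by: reverse the string.
Applying that to "fivy" gives "yvif".

yvif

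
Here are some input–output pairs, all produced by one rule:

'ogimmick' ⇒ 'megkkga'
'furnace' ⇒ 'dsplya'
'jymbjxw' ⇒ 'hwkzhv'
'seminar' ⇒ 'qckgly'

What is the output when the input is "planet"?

njylc

What's happening: shift every letter 2 places backward in the alphabet (wrapping around), then delete the last character.
Starting from "planet": after the first operation, "njylcr"; after the second, "njylc".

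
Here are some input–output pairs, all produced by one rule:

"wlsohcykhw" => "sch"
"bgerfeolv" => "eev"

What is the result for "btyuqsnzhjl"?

ysh

The transformation: keep one character in every 3, starting at position 3 (positions 3rd, 6th, 9th, ...).
Applying that to "btyuqsnzhjl" gives "ysh".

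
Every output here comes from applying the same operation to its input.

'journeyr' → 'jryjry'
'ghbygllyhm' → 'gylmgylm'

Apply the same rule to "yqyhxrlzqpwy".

The transformation: keep one character in every 3, starting at position 1 (positions 1st, 4th, 7th, ...), then write the whole string twice.
For "yqyhxrlzqpwy" the result is "yhlpyhlp".

yhlpyhlp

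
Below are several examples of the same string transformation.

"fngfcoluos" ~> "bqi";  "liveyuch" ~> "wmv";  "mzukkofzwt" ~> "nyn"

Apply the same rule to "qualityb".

The rule is to shift every letter 12 places backward in the alphabet (wrapping around), then keep one character in every 3, starting at position 2 (positions 2nd, 5th, 8th, ...).
For "qualityb", step one produces "eiozwhmp"; step two turns that into "iwp".

iwp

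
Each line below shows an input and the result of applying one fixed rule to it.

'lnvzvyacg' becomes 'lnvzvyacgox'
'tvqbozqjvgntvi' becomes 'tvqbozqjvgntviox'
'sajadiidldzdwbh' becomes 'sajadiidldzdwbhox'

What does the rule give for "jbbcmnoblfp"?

jbbcmnoblfpox

The pattern: append "ox".
Applying that to "jbbcmnoblfp" gives "jbbcmnoblfpox".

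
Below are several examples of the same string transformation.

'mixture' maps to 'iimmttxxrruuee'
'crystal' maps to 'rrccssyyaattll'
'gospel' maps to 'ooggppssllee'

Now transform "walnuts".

aawwnnllttuuss

Each output is the input with this applied: swap each adjacent pair of characters (1↔2, 3↔4, ...), then double every character.
Working it through for "walnuts": intermediate "awnltus", final "aawwnnllttuuss".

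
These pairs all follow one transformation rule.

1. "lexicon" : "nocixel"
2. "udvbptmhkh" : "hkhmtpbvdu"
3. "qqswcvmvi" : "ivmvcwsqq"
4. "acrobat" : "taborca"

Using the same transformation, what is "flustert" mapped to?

The pattern: reverse the string.
For "flustert" the result is "tretsulf".

tretsulf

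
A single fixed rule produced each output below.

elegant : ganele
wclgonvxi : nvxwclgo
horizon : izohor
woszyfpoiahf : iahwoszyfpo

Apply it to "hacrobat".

Looking at the pairs, the operation is to delete the last character, then move the last 3 characters to the front (rotate right by 3).
"hacrobat" → "hacroba" → "obahacr".

obahacr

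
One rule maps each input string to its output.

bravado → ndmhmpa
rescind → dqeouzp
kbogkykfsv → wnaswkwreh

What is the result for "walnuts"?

imxzgfe

Looking at the pairs, the operation is to shift every letter 12 places forward in the alphabet (wrapping around).
"walnuts" → "imxzgfe".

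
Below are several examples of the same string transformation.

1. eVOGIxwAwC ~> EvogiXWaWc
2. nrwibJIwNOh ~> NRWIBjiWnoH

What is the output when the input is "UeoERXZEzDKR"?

uEOerxzeZdkr

The pattern: flip the case of every letter.
Doing the same to "UeoERXZEzDKR": "uEOerxzeZdkr".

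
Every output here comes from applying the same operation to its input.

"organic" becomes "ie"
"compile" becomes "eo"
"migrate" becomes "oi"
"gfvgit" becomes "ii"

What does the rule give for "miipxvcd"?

oe

The pattern: shift every letter 2 places forward in the alphabet (wrapping around), then keep only the vowels.
"miipxvcd" → "okkrzxef" → "oe".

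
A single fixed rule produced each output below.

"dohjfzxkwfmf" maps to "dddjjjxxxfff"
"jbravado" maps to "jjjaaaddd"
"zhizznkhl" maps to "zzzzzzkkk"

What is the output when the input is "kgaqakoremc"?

Each output is the input with this applied: keep one character in every 3, starting at position 1 (positions 1st, 4th, 7th, ...), then repeat every character 3 times.
On "kgaqakoremc": the first step gives "kqom", and the second then gives "kkkqqqooommm".
(Check on "jbravado": → "jad" → "jjjaaaddd" ✓)

kkkqqqooommm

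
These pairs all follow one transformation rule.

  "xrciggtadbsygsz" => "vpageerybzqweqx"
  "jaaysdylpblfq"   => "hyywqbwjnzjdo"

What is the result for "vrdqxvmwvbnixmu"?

tpbovtkutzlgvks

The rule is to shift every letter 2 places backward in the alphabet (wrapping around).
Doing the same to "vrdqxvmwvbnixmu": "tpbovtkutzlgvks".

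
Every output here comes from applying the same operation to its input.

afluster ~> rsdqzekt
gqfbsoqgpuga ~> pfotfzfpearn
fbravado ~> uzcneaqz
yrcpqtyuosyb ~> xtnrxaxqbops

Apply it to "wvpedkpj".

cjoivuod

Rule — swap the front and back halves of the string, then shift every letter 1 place backward in the alphabet (wrapping around).
Applying both steps to "wvpedkpj": "dkpjwvpe", then "cjoivuod".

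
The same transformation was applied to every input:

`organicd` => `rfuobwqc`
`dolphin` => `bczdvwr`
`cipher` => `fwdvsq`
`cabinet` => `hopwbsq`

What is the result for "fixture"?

The rule is to swap the first and last characters, then shift every letter 12 places backward in the alphabet (wrapping around).
Applying both steps to "fixture": "eixturf", then "swlhift".

swlhift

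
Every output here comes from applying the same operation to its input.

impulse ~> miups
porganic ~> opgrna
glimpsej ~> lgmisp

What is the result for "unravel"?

What's happening: swap each adjacent pair of characters (1↔2, 3↔4, ...), then delete the last 2 characters.
For "unravel", step one produces "nuarevl"; step two turns that into "nuare".

nuare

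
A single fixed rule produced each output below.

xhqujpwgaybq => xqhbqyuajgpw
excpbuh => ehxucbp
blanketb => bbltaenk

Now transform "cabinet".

ctaebni

Rule — take characters alternately from the front and the back (1st, last, 2nd, 2nd-last, ...).
For "cabinet" the result is "ctaebni".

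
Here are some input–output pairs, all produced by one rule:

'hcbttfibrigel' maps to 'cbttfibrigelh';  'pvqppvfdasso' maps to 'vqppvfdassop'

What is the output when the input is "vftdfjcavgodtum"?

In each case the input is transformed by: move the first character to the end.
On "vftdfjcavgodtum" that produces "ftdfjcavgodtumv".

ftdfjcavgodtumv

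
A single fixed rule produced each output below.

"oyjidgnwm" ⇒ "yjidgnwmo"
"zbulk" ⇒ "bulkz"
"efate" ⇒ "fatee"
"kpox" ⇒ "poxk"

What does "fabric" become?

abricf

The pattern: move the first character to the end.
Applying that to "fabric" gives "abricf".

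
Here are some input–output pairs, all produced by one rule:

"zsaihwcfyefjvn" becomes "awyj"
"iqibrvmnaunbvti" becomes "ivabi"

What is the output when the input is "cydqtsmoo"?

dso

What's happening: keep one character in every 3, starting at position 3 (positions 3rd, 6th, 9th, ...).
For "cydqtsmoo" the result is "dso".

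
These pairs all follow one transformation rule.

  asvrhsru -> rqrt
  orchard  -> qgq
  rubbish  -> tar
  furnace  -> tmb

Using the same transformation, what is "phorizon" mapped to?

Rule — shift every letter 1 place backward in the alphabet (wrapping around), then keep every other character starting from the second (positions 2nd, 4th, 6th, ...).
Working it through for "phorizon": intermediate "ognqhynm", final "gqym".

gqym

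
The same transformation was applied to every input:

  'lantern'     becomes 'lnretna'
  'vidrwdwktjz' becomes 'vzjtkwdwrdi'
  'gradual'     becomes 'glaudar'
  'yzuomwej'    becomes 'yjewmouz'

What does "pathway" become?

pyawhta

What's happening: reverse the string, then move the last character to the front.
Working it through for "pathway": intermediate "yawhtap", final "pyawhta".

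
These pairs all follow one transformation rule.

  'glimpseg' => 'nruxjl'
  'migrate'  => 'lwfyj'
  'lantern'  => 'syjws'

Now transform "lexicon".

The transformation: delete the first 2 characters, then shift every letter 5 places forward in the alphabet (wrapping around).
For "lexicon", step one produces "xicon"; step two turns that into "cnhts".

cnhts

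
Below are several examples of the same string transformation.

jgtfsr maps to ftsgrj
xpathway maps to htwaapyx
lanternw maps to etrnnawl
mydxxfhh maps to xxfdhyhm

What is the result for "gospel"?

pseolg

Rule — swap the front and back halves of the string, then take characters alternately from the front and the back (1st, last, 2nd, 2nd-last, ...).
Applying both steps to "gospel": "pelgos", then "pseolg".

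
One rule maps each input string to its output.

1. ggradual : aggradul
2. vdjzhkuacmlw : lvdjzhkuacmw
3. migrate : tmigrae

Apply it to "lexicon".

The rule is to move the last character to the front, then swap the first and last characters.
Applying that to "lexicon" gives "olexicn".

olexicn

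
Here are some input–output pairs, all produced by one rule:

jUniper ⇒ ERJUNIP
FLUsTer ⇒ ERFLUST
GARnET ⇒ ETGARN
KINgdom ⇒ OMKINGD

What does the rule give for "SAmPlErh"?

Rule — move the last 2 characters to the front (rotate right by 2), then convert every letter to uppercase.
So "SAmPlErh" becomes "RHSAMPLE".

RHSAMPLE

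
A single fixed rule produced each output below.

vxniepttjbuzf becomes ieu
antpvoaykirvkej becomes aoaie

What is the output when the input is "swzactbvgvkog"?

Rule — keep only the vowels.
On "swzactbvgvkog" that produces "ao".

ao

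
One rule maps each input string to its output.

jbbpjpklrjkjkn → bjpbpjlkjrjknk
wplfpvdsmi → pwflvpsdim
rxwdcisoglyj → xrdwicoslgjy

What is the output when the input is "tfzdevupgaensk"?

What's happening: swap each adjacent pair of characters (1↔2, 3↔4, ...).
"tfzdevupgaensk" → "ftdzvepuagneks".

ftdzvepuagneks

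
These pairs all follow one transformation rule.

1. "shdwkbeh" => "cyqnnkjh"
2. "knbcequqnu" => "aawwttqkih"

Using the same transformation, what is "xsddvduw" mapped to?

dcbayjjj

What's happening: sort the characters into reverse alphabetical order, then shift every letter 6 places forward in the alphabet (wrapping around).
Doing the same to "xsddvduw": "dcbayjjj".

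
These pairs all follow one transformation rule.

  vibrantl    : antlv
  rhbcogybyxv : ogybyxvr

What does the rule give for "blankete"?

keteb

Looking at the pairs, the operation is to move the first character to the end, then delete the first 3 characters.
Working it through for "blankete": intermediate "lanketeb", final "keteb".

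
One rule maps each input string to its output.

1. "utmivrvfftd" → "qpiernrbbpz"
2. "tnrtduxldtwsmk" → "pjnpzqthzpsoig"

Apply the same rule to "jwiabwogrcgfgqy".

fsewxskcnycbcmu

In each case the input is transformed by: shift every letter 4 places backward in the alphabet (wrapping around).
For "jwiabwogrcgfgqy" the result is "fsewxskcnycbcmu".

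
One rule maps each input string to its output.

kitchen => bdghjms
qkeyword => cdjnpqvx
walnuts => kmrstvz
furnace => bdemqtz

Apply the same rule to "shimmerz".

The transformation: shift every letter 1 place backward in the alphabet (wrapping around), then sort the characters into alphabetical order.
Starting from "shimmerz": after the first operation, "rghlldqy"; after the second, "dghllqry".

dghllqry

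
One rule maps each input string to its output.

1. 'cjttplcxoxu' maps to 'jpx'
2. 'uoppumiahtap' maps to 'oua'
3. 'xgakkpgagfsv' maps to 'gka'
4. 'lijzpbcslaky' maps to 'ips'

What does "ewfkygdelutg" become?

What's happening: delete the last 3 characters, then keep one character in every 3, starting at position 2 (positions 2nd, 5th, 8th, ...).
"ewfkygdelutg" → "wye".

wye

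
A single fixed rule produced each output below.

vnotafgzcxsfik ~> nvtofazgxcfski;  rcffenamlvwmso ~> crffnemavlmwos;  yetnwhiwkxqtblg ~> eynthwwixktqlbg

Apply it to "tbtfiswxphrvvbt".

The pattern: swap each adjacent pair of characters (1↔2, 3↔4, ...).
For "tbtfiswxphrvvbt" the result is "btftsixwhpvrbvt".

btftsixwhpvrbvt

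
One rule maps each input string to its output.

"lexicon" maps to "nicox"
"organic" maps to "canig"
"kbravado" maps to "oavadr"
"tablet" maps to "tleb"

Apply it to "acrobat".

What's happening: delete the first 2 characters, then swap the first and last characters.
Applying both steps to "acrobat": "robat", then "tobar".

tobar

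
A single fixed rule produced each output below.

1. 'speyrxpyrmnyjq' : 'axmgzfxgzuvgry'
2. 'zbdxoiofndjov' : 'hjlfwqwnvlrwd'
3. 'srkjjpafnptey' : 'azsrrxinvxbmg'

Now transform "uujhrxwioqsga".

ccrpzfeqwyaoi

Each output is the input with this applied: shift every letter 8 places forward in the alphabet (wrapping around).
Doing the same to "uujhrxwioqsga": "ccrpzfeqwyaoi".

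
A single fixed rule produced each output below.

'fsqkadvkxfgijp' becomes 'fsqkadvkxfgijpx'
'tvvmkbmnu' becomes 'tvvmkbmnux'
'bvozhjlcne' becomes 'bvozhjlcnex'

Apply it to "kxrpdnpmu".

The pattern: append "x".
Doing the same to "kxrpdnpmu": "kxrpdnpmux".

kxrpdnpmux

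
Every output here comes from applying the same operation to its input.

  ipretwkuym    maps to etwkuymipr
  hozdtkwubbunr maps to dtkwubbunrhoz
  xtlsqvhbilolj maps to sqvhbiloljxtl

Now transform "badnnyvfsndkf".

nnyvfsndkfbad

Rule — move the first 3 characters to the end (rotate left by 3).
"badnnyvfsndkf" → "nnyvfsndkfbad".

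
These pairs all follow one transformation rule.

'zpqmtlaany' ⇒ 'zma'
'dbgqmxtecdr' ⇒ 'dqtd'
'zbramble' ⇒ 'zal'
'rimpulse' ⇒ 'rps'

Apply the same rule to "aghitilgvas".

Each output is the input with this applied: delete the last character, then keep one character in every 3, starting at position 1 (positions 1st, 4th, 7th, ...).
Working it through for "aghitilgvas": intermediate "aghitilgva", final "aila".

aila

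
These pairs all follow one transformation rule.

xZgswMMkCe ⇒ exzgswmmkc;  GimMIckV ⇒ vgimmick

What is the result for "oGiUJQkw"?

wogiujqk

The rule is to move the last character to the front, then convert every letter to lowercase.
So "oGiUJQkw" becomes "wogiujqk".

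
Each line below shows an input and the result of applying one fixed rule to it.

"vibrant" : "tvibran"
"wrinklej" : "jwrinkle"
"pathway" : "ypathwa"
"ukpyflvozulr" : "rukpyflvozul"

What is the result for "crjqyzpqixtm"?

mcrjqyzpqixt

In each case the input is transformed by: move the last character to the front.
So "crjqyzpqixtm" becomes "mcrjqyzpqixt".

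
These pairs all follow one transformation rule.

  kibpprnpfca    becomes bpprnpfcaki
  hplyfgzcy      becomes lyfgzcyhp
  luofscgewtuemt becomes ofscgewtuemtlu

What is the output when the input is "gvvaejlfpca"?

In each case the input is transformed by: move the first 2 characters to the end (rotate left by 2).
"gvvaejlfpca" → "vaejlfpcagv".

vaejlfpcagv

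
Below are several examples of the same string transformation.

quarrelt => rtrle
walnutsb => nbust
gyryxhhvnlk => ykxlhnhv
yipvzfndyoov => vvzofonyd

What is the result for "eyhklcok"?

kkloc

The transformation: delete the first 3 characters, then take characters alternately from the front and the back (1st, last, 2nd, 2nd-last, ...).
On "eyhklcok": the first step gives "klcok", and the second then gives "kkloc".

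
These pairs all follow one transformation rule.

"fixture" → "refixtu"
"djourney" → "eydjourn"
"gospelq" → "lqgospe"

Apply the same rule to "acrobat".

The rule is to move the last 2 characters to the front (rotate right by 2).
"acrobat" → "atacrob".

atacrob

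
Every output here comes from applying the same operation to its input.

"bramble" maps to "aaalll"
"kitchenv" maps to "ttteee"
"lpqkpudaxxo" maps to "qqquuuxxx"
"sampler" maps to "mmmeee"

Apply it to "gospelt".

ssslll

Each output is the input with this applied: keep one character in every 3, starting at position 3 (positions 3rd, 6th, 9th, ...), then repeat every character 3 times.
Starting from "gospelt": after the first operation, "sl"; after the second, "ssslll".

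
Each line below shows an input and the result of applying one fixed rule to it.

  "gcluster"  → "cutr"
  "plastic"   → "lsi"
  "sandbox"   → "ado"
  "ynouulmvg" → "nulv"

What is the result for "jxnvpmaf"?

xvmf

Rule — keep every other character starting from the second (positions 2nd, 4th, 6th, ...).
Applying that to "jxnvpmaf" gives "xvmf".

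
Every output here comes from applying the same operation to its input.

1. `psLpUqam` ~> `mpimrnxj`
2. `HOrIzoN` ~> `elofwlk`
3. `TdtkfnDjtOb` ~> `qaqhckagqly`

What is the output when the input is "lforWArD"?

Each output is the input with this applied: shift every letter 3 places backward in the alphabet (wrapping around), then convert every letter to lowercase.
For "lforWArD", step one produces "icloTXoA"; step two turns that into "iclotxoa".

iclotxoa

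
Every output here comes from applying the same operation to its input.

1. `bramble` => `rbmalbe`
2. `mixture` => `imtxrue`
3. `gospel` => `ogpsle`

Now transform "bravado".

rbvadao

The transformation: swap each adjacent pair of characters (1↔2, 3↔4, ...).
For "bravado" the result is "rbvadao".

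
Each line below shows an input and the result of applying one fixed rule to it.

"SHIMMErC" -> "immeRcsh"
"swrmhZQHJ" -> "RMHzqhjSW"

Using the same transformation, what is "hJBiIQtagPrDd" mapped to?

Looking at the pairs, the operation is to move the first 2 characters to the end (rotate left by 2), then flip the case of every letter.
"hJBiIQtagPrDd" → "BiIQtagPrDdhJ" → "bIiqTAGpRdDHj".

bIiqTAGpRdDHj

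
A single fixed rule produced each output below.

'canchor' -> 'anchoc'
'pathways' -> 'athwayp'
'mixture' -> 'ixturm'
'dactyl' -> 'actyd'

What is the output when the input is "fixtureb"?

ixturef

The transformation: swap the first and last characters, then delete the first character.
"fixtureb" → "ixturef".
(Check on "pathways": → "sathwayp" → "athwayp" ✓)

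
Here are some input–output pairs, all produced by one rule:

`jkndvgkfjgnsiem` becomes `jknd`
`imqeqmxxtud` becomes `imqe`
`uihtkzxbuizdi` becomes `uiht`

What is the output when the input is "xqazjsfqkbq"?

The pattern: keep only the first 4 characters.
Doing the same to "xqazjsfqkbq": "xqaz".

xqaz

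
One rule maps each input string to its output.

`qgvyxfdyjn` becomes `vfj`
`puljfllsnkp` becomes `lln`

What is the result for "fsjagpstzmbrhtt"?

The rule is to keep one character in every 3, starting at position 3 (positions 3rd, 6th, 9th, ...).
"fsjagpstzmbrhtt" → "jpzrt".

jpzrt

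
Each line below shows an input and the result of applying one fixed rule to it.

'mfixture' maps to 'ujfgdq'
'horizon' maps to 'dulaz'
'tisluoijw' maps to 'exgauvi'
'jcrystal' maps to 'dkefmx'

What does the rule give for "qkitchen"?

ufotqz

In each case the input is transformed by: delete the first 2 characters, then shift every letter 12 places forward in the alphabet (wrapping around).
Working it through for "qkitchen": intermediate "itchen", final "ufotqz".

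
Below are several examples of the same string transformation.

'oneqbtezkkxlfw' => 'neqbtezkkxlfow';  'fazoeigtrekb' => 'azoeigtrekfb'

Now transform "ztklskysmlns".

What's happening: swap the first and last characters, then move the first character to the end.
Working it through for "ztklskysmlns": intermediate "stklskysmlnz", final "tklskysmlnzs".

tklskysmlnzs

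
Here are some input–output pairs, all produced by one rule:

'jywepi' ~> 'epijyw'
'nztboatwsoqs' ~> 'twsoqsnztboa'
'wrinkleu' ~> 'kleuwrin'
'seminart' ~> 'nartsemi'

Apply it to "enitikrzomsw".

rzomswenitik

Each output is the input with this applied: swap the front and back halves of the string.
So "enitikrzomsw" becomes "rzomswenitik".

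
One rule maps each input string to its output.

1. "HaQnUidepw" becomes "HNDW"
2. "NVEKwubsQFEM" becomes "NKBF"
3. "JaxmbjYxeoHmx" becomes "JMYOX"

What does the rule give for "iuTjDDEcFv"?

IJEV

Each output is the input with this applied: keep one character in every 3, starting at position 1 (positions 1st, 4th, 7th, ...), then convert every letter to uppercase.
Working it through for "iuTjDDEcFv": intermediate "ijEv", final "IJEV".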